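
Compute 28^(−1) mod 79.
28^(−1) ≡ 48 (mod 79)

Apply the extended Euclidean algorithm to (79, 28), tracking rows (r, s, t) with s·79 + t·28 = r. Each division r_prev = q·r_cur + r_new produces the new row as (previous row) − q·(current row):
  row A: (79, 1, 0)   [1·79 + 0·28 = 79]
  row B: (28, 0, 1)   [0·79 + 1·28 = 28]
  79 = 2·28 + 23   → row C = row A − 2·row B = (23, 1, −2)   [check: 1·79 − 2·28 = 23]
  28 = 1·23 + 5   → row D = row B − 1·row C = (5, −1, 3)   [check: −1·79 + 3·28 = 5]
  23 = 4·5 + 3   → row E = row C − 4·row D = (3, 5, −14)   [check: 5·79 − 14·28 = 3]
  5 = 1·3 + 2   → row F = row D − 1·row E = (2, −6, 17)   [check: −6·79 + 17·28 = 2]
  3 = 1·2 + 1   → row G = row E − 1·row F = (1, 11, −31)   [check: 11·79 − 31·28 = 1]
  2 = 2·1 + 0   → remainder 0, stop. gcd = 1 (last nonzero row G).
The gcd is 1, so 28 is invertible mod 79. The last nonzero row gives 11·79 − 31·28 = 1, so t = −31. So 28^(−1) ≡ −31 ≡ 48 (mod 79). Verify: 28 · 48 = 1344 ≡ 1 (mod 79). ✓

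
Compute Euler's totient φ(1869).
φ is multiplicative, with φ(p^e) = p^e − p^(e−1). Factorise 1869 = 3 · 7 · 89. Then
  φ(1869) = (3 − 1) · (7 − 1) · (89 − 1) = 2 · 6 · 88 = 1056.

Final answer: φ(1869) = 1056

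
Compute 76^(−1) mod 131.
76^(−1) ≡ 50 (mod 131)

Apply the extended Euclidean algorithm to (131, 76), tracking rows (r, s, t) with s·131 + t·76 = r. Each division r_prev = q·r_cur + r_new produces the new row as (previous row) − q·(current row):
  row A: (131, 1, 0)   [1·131 + 0·76 = 131]
  row B: (76, 0, 1)   [0·131 + 1·76 = 76]
  131 = 1·76 + 55   → row C = row A − 1·row B = (55, 1, −1)   [check: 1·131 − 1·76 = 55]
  76 = 1·55 + 21   → row D = row B − 1·row C = (21, −1, 2)   [check: −1·131 + 2·76 = 21]
  55 = 2·21 + 13   → row E = row C − 2·row D = (13, 3, −5)   [check: 3·131 − 5·76 = 13]
  21 = 1·13 + 8   → row F = row D − 1·row E = (8, −4, 7)   [check: −4·131 + 7·76 = 8]
  13 = 1·8 + 5   → row G = row E − 1·row F = (5, 7, −12)   [check: 7·131 − 12·76 = 5]
  8 = 1·5 + 3   → row H = row F − 1·row G = (3, −11, 19)   [check: −11·131 + 19·76 = 3]
  5 = 1·3 + 2   → row I = row G − 1·row H = (2, 18, −31)   [check: 18·131 − 31·76 = 2]
  3 = 1·2 + 1   → row J = row H − 1·row I = (1, −29, 50)   [check: −29·131 + 50·76 = 1]
  2 = 2·1 + 0   → remainder 0, stop. gcd = 1 (last nonzero row J).
The gcd is 1, so 76 is invertible mod 131. The last nonzero row gives −29·131 + 50·76 = 1, so t = 50. So 76^(−1) ≡ 50 (mod 131). Verify: 76 · 50 = 3800 ≡ 1 (mod 131). ✓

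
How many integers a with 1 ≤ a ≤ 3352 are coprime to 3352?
1672

The number of a ∈ {1, ..., 3352} with gcd(a, 3352) = 1 is by definition Euler's totient φ(3352). φ is multiplicative, with φ(p^e) = p^e − p^(e−1). Factorise 3352 = 2^3 · 419. Then
  φ(3352) = (2^3 − 2^2) · (419 − 1) = 4 · 418 = 1672.
So there are 1672 such integers.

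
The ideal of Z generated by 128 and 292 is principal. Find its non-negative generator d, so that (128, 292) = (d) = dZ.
In the PID Z, (a, b) is generated by gcd(a, b). Compute gcd(292, 128) with the extended Euclidean algorithm, tracking rows (r, s, t) with s·292 + t·128 = r:
  row A: (292, 1, 0)   [1·292 + 0·128 = 292]
  row B: (128, 0, 1)   [0·292 + 1·128 = 128]
  292 = 2·128 + 36   → row C = row A − 2·row B = (36, 1, −2)   [check: 1·292 − 2·128 = 36]
  128 = 3·36 + 20   → row D = row B − 3·row C = (20, −3, 7)   [check: −3·292 + 7·128 = 20]
  36 = 1·20 + 16   → row E = row C − 1·row D = (16, 4, −9)   [check: 4·292 − 9·128 = 16]
  20 = 1·16 + 4   → row F = row D − 1·row E = (4, −7, 16)   [check: −7·292 + 16·128 = 4]
  16 = 4·4 + 0   → remainder 0, stop. gcd = 4 (last nonzero row F).
So gcd(128, 292) = 4, with Bézout identity −7·292 + 16·128 = 4. Containment (⊇): the Bézout identity exhibits 4 as an element of (128, 292), giving (4) ⊆ (128, 292). Containment (⊆): since 4 | 128 and 4 | 292 (128 = 4·32, 292 = 4·73), every Z-linear combination of 128 and 292 is divisible by 4, so (128, 292) ⊆ (4). Therefore (128, 292) = (4), d = 4.

Final answer: (128, 292) = (4); d = 4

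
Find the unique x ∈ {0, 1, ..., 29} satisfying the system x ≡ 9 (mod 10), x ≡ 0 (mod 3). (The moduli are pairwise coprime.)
x ≡ 9 (mod 30); the representative in [0, 30) is 9

The moduli 10, 3 are pairwise coprime, so by the CRT there is a unique solution mod 10·3 = 30.
Solve by successive substitution. Start with x ≡ 9 (mod 10).
  Combine with x ≡ 0 (mod 3): write x = 9 + 10·t and require 9 + 10·t ≡ 0 (mod 3), i.e. 10·t ≡ 0 − 9 ≡ 0 (mod 3). Since 10^(−1) ≡ 1 (mod 3) (10 ≡ 1 (mod 3)), t ≡ 1·0 ≡ 0 (mod 3). So x ≡ 9 + 10·0 = 9 (mod 30).
Unique solution in [0, 30): x = 9.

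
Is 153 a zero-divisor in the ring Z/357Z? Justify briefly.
gcd(153, 357) = 51 > 1, so 153 is not a unit in Z/357Z. In Z/nZ every nonzero non-unit is a zero-divisor: explicitly, take b = 357/gcd = 7 ≠ 0 (mod 357); then 153·7 = 1071 = 3·357, i.e. 153·7 ≡ 0 (mod 357). So 153 is a zero-divisor.

Final answer: YES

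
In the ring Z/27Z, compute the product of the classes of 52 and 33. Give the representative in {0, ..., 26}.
Reduce the factors first: 52 ≡ 25, 33 ≡ 6 (mod 27), so 52 · 33 ≡ 25 · 6 (mod 27). 25 · 6 = 150. Dividing by 27: 150 = 5·27 + 15. So (52 · 33) mod 27 = 15.

Final answer: 15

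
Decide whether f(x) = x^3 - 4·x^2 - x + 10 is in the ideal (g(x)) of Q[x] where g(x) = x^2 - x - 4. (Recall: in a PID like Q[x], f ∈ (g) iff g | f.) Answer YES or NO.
In Q[x] the ideal (g) consists of all multiples of g, so f ∈ (g) iff g | f, i.e. iff the remainder of f on division by g is 0. Divide f by g (g is monic, so eliminate the leading term of the running remainder at each step):
  leading term x^3: subtract (x)·g(x) = x^3 - x^2 - 4·x, leaving -3·x^2 + 3·x + 10
  leading term -3·x^2: subtract (-3)·g(x) = -3·x^2 + 3·x + 12, leaving -2
The remainder r(x) = -2 ≠ 0 (and deg r < deg g), so g ∤ f, i.e. f ∉ (g).

Final answer: NO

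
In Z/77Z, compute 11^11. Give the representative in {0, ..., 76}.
44

Use repeated squaring. Binary(11) = 1011. Walk through the bits of the exponent 11 left-to-right: at each bit after the leading one, square the running value, then multiply by 11 if the bit is 1 (always reducing mod 77):
  bit 1 = 1 (leading): start with 11.
  bit 2 = 0: square 11^2 = 121 ≡ 44 (mod 77).
  bit 3 = 1: square 44^2 = 1936 ≡ 11; bit is 1, so multiply 11·11 = 121 ≡ 44 (mod 77).
  bit 4 = 1: square 44^2 = 1936 ≡ 11; bit is 1, so multiply 11·11 = 121 ≡ 44 (mod 77).
Final value: 11^11 ≡ 44 (mod 77).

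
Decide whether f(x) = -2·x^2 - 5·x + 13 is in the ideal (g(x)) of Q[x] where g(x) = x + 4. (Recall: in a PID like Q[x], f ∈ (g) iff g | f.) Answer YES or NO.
NO

In Q[x] the ideal (g) consists of all multiples of g, so f ∈ (g) iff g | f, i.e. iff the remainder of f on division by g is 0. Divide f by g (g is monic, so eliminate the leading term of the running remainder at each step):
  leading term -2·x^2: subtract (-2·x)·g(x) = -2·x^2 - 8·x, leaving 3·x + 13
  leading term 3·x: subtract (3)·g(x) = 3·x + 12, leaving 1
The remainder r(x) = 1 ≠ 0 (and deg r < deg g), so g ∤ f, i.e. f ∉ (g).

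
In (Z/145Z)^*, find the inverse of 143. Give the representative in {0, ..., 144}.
143^(−1) ≡ 72 (mod 145)

Apply the extended Euclidean algorithm to (145, 143), tracking rows (r, s, t) with s·145 + t·143 = r. Each division r_prev = q·r_cur + r_new produces the new row as (previous row) − q·(current row):
  row A: (145, 1, 0)   [1·145 + 0·143 = 145]
  row B: (143, 0, 1)   [0·145 + 1·143 = 143]
  145 = 1·143 + 2   → row C = row A − 1·row B = (2, 1, −1)   [check: 1·145 − 1·143 = 2]
  143 = 71·2 + 1   → row D = row B − 71·row C = (1, −71, 72)   [check: −71·145 + 72·143 = 1]
  2 = 2·1 + 0   → remainder 0, stop. gcd = 1 (last nonzero row D).
The gcd is 1, so 143 is invertible mod 145. The last nonzero row gives −71·145 + 72·143 = 1, so t = 72. So 143^(−1) ≡ 72 (mod 145). Verify: 143 · 72 = 10296 ≡ 1 (mod 145). ✓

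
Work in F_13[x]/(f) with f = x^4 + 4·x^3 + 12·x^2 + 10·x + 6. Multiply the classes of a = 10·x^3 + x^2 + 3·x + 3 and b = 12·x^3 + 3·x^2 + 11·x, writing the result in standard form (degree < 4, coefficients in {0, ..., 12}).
Multiply as integer polynomials: a · b = 120·x^6 + 42·x^5 + 149·x^4 + 56·x^3 + 42·x^2 + 33·x. Reducing coefficients mod 13: a · b ≡ 3·x^6 + 3·x^5 + 6·x^4 + 4·x^3 + 3·x^2 + 7·x. Now divide by f(x) = x^4 + 4·x^3 + 12·x^2 + 10·x + 6 in F_13[x], eliminating the leading term at each step:
  leading term 3·x^6: subtract (3·x^2)·f(x) = 3·x^6 + 12·x^5 + 10·x^4 + 4·x^3 + 5·x^2, leaving 4·x^5 + 9·x^4 + 11·x^2 + 7·x (coefficients mod 13)
  leading term 4·x^5: subtract (4·x)·f(x) = 4·x^5 + 3·x^4 + 9·x^3 + x^2 + 11·x, leaving 6·x^4 + 4·x^3 + 10·x^2 + 9·x (coefficients mod 13)
  leading term 6·x^4: subtract (6)·f(x) = 6·x^4 + 11·x^3 + 7·x^2 + 8·x + 10, leaving 6·x^3 + 3·x^2 + x + 3 (coefficients mod 13)
The degree is now < 4, so this is the remainder. Hence a · b ≡ 6·x^3 + 3·x^2 + x + 3 in F_13[x]/(f).

Final answer: a · b ≡ 6·x^3 + 3·x^2 + x + 3 (mod f(x))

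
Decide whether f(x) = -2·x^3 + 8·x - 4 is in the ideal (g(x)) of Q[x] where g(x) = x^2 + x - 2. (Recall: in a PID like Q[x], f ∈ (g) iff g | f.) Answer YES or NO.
In Q[x] the ideal (g) consists of all multiples of g, so f ∈ (g) iff g | f, i.e. iff the remainder of f on division by g is 0. Divide f by g (g is monic, so eliminate the leading term of the running remainder at each step):
  leading term -2·x^3: subtract (-2·x)·g(x) = -2·x^3 - 2·x^2 + 4·x, leaving 2·x^2 + 4·x - 4
  leading term 2·x^2: subtract (2)·g(x) = 2·x^2 + 2·x - 4, leaving 2·x
The remainder r(x) = 2·x ≠ 0 (and deg r < deg g), so g ∤ f, i.e. f ∉ (g).

Final answer: NO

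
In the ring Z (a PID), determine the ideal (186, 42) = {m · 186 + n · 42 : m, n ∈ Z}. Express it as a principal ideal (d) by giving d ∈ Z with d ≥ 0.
In the PID Z, (a, b) is generated by gcd(a, b). Compute gcd(186, 42) with the extended Euclidean algorithm, tracking rows (r, s, t) with s·186 + t·42 = r:
  row A: (186, 1, 0)   [1·186 + 0·42 = 186]
  row B: (42, 0, 1)   [0·186 + 1·42 = 42]
  186 = 4·42 + 18   → row C = row A − 4·row B = (18, 1, −4)   [check: 1·186 − 4·42 = 18]
  42 = 2·18 + 6   → row D = row B − 2·row C = (6, −2, 9)   [check: −2·186 + 9·42 = 6]
  18 = 3·6 + 0   → remainder 0, stop. gcd = 6 (last nonzero row D).
So gcd(186, 42) = 6, with Bézout identity −2·186 + 9·42 = 6. Containment (⊇): the Bézout identity exhibits 6 as an element of (186, 42), giving (6) ⊆ (186, 42). Containment (⊆): since 6 | 186 and 6 | 42 (186 = 6·31, 42 = 6·7), every Z-linear combination of 186 and 42 is divisible by 6, so (186, 42) ⊆ (6). Therefore (186, 42) = (6), d = 6.

Final answer: (186, 42) = (6); d = 6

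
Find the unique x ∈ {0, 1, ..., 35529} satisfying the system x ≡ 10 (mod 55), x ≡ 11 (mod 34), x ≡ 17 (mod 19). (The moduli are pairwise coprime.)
The moduli 55, 34, 19 are pairwise coprime, so by the CRT there is a unique solution mod 55·34·19 = 35530.
Solve by successive substitution. Start with x ≡ 10 (mod 55).
  Combine with x ≡ 11 (mod 34): write x = 10 + 55·t and require 10 + 55·t ≡ 11 (mod 34), i.e. 55·t ≡ 11 − 10 ≡ 1 (mod 34). Since 55^(−1) ≡ 13 (mod 34) (55 ≡ 21 (mod 34)), t ≡ 13·1 ≡ 13 (mod 34). So x ≡ 10 + 55·13 = 725 (mod 1870).
  Combine with x ≡ 17 (mod 19): write x = 725 + 1870·t and require 725 + 1870·t ≡ 17 (mod 19), i.e. 1870·t ≡ 17 − 725 ≡ 14 (mod 19). Since 1870^(−1) ≡ 12 (mod 19) (1870 ≡ 8 (mod 19)), t ≡ 12·14 ≡ 16 (mod 19). So x ≡ 725 + 1870·16 = 30645 (mod 35530).
Unique solution in [0, 35530): x = 30645.

Final answer: x ≡ 30645 (mod 35530); the representative in [0, 35530) is 30645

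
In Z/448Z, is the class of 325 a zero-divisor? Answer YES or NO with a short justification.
gcd(325, 448) = 1, so 325 is a unit in Z/448Z (it has a multiplicative inverse). A unit cannot be a zero-divisor: if 325·b ≡ 0 then multiplying both sides by 325^(−1) gives b ≡ 0. So 325 is not a zero-divisor.

Final answer: NO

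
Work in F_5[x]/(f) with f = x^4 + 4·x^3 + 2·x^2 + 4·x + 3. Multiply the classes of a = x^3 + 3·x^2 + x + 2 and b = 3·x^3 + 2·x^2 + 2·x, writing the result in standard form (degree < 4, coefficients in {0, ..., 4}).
a · b ≡ 3·x^3 + 3·x^2 + x + 3 (mod f(x))

Multiply as integer polynomials: a · b = 3·x^6 + 11·x^5 + 11·x^4 + 14·x^3 + 6·x^2 + 4·x. Reducing coefficients mod 5: a · b ≡ 3·x^6 + x^5 + x^4 + 4·x^3 + x^2 + 4·x. Now divide by f(x) = x^4 + 4·x^3 + 2·x^2 + 4·x + 3 in F_5[x], eliminating the leading term at each step:
  leading term 3·x^6: subtract (3·x^2)·f(x) = 3·x^6 + 2·x^5 + x^4 + 2·x^3 + 4·x^2, leaving 4·x^5 + 2·x^3 + 2·x^2 + 4·x (coefficients mod 5)
  leading term 4·x^5: subtract (4·x)·f(x) = 4·x^5 + x^4 + 3·x^3 + x^2 + 2·x, leaving 4·x^4 + 4·x^3 + x^2 + 2·x (coefficients mod 5)
  leading term 4·x^4: subtract (4)·f(x) = 4·x^4 + x^3 + 3·x^2 + x + 2, leaving 3·x^3 + 3·x^2 + x + 3 (coefficients mod 5)
The degree is now < 4, so this is the remainder. Hence a · b ≡ 3·x^3 + 3·x^2 + x + 3 in F_5[x]/(f).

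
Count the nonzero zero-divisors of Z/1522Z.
Z/1522Z has 761 nonzero zero-divisors

In Z/1522Z each nonzero element is either a unit (gcd with 1522 is 1) or a zero-divisor (gcd > 1). The number of units is φ(1522): factorise 1522 = 2 · 761, so φ(1522) = (2 − 1) · (761 − 1) = 1 · 760 = 760. The nonzero elements number 1522 − 1 = 1521. Hence the nonzero zero-divisors number 1521 − 760 = 761.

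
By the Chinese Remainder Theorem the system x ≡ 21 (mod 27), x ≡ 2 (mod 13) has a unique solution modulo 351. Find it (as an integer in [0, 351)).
The moduli 27, 13 are pairwise coprime, so by the CRT there is a unique solution mod 27·13 = 351.
Solve by successive substitution. Start with x ≡ 21 (mod 27).
  Combine with x ≡ 2 (mod 13): write x = 21 + 27·t and require 21 + 27·t ≡ 2 (mod 13), i.e. 27·t ≡ 2 − 21 ≡ 7 (mod 13). Since 27^(−1) ≡ 1 (mod 13) (27 ≡ 1 (mod 13)), t ≡ 1·7 ≡ 7 (mod 13). So x ≡ 21 + 27·7 = 210 (mod 351).
Unique solution in [0, 351): x = 210.

Final answer: x ≡ 210 (mod 351); the representative in [0, 351) is 210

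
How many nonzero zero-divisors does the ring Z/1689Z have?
Z/1689Z has 564 nonzero zero-divisors

In Z/1689Z each nonzero element is either a unit (gcd with 1689 is 1) or a zero-divisor (gcd > 1). The number of units is φ(1689): factorise 1689 = 3 · 563, so φ(1689) = (3 − 1) · (563 − 1) = 2 · 562 = 1124. The nonzero elements number 1689 − 1 = 1688. Hence the nonzero zero-divisors number 1688 − 1124 = 564.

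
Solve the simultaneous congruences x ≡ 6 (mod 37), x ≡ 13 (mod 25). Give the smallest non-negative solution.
The moduli 37, 25 are pairwise coprime, so by the CRT there is a unique solution mod 37·25 = 925.
Solve by successive substitution. Start with x ≡ 6 (mod 37).
  Combine with x ≡ 13 (mod 25): write x = 6 + 37·t and require 6 + 37·t ≡ 13 (mod 25), i.e. 37·t ≡ 13 − 6 ≡ 7 (mod 25). Since 37^(−1) ≡ 23 (mod 25) (37 ≡ 12 (mod 25)), t ≡ 23·7 ≡ 11 (mod 25). So x ≡ 6 + 37·11 = 413 (mod 925).
Unique solution in [0, 925): x = 413.

Final answer: x ≡ 413 (mod 925); the representative in [0, 925) is 413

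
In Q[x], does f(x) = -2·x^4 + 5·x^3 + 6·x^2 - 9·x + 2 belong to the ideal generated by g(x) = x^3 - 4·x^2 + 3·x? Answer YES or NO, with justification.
NO

In Q[x] the ideal (g) consists of all multiples of g, so f ∈ (g) iff g | f, i.e. iff the remainder of f on division by g is 0. Divide f by g (g is monic, so eliminate the leading term of the running remainder at each step):
  leading term -2·x^4: subtract (-2·x)·g(x) = -2·x^4 + 8·x^3 - 6·x^2, leaving -3·x^3 + 12·x^2 - 9·x + 2
  leading term -3·x^3: subtract (-3)·g(x) = -3·x^3 + 12·x^2 - 9·x, leaving 2
The remainder r(x) = 2 ≠ 0 (and deg r < deg g), so g ∤ f, i.e. f ∉ (g).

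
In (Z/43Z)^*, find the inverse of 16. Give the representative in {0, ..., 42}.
16^(−1) ≡ 35 (mod 43)

Apply the extended Euclidean algorithm to (43, 16), tracking rows (r, s, t) with s·43 + t·16 = r. Each division r_prev = q·r_cur + r_new produces the new row as (previous row) − q·(current row):
  row A: (43, 1, 0)   [1·43 + 0·16 = 43]
  row B: (16, 0, 1)   [0·43 + 1·16 = 16]
  43 = 2·16 + 11   → row C = row A − 2·row B = (11, 1, −2)   [check: 1·43 − 2·16 = 11]
  16 = 1·11 + 5   → row D = row B − 1·row C = (5, −1, 3)   [check: −1·43 + 3·16 = 5]
  11 = 2·5 + 1   → row E = row C − 2·row D = (1, 3, −8)   [check: 3·43 − 8·16 = 1]
  5 = 5·1 + 0   → remainder 0, stop. gcd = 1 (last nonzero row E).
The gcd is 1, so 16 is invertible mod 43. The last nonzero row gives 3·43 − 8·16 = 1, so t = −8. So 16^(−1) ≡ −8 ≡ 35 (mod 43). Verify: 16 · 35 = 560 ≡ 1 (mod 43). ✓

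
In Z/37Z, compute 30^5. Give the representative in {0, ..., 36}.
28

Use repeated squaring. Binary(5) = 101. Walk through the bits of the exponent 5 left-to-right: at each bit after the leading one, square the running value, then multiply by 30 if the bit is 1 (always reducing mod 37):
  bit 1 = 1 (leading): start with 30.
  bit 2 = 0: square 30^2 = 900 ≡ 12 (mod 37).
  bit 3 = 1: square 12^2 = 144 ≡ 33; bit is 1, so multiply 33·30 = 990 ≡ 28 (mod 37).
Final value: 30^5 ≡ 28 (mod 37).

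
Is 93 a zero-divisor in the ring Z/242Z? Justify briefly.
gcd(93, 242) = 1, so 93 is a unit in Z/242Z (it has a multiplicative inverse). A unit cannot be a zero-divisor: if 93·b ≡ 0 then multiplying both sides by 93^(−1) gives b ≡ 0. So 93 is not a zero-divisor.

Final answer: NO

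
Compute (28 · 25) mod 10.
Reduce the factors first: 28 ≡ 8, 25 ≡ 5 (mod 10), so 28 · 25 ≡ 8 · 5 (mod 10). 8 · 5 = 40. Dividing by 10: 40 = 4·10 + 0. So (28 · 25) mod 10 = 0.

Final answer: 0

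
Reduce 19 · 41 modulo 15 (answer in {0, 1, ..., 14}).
14

Reduce the factors first: 19 ≡ 4, 41 ≡ 11 (mod 15), so 19 · 41 ≡ 4 · 11 (mod 15). 4 · 11 = 44. Dividing by 15: 44 = 2·15 + 14. So (19 · 41) mod 15 = 14.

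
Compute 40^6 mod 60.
40

Use repeated squaring. Binary(6) = 110. Walk through the bits of the exponent 6 left-to-right: at each bit after the leading one, square the running value, then multiply by 40 if the bit is 1 (always reducing mod 60):
  bit 1 = 1 (leading): start with 40.
  bit 2 = 1: square 40^2 = 1600 ≡ 40; bit is 1, so multiply 40·40 = 1600 ≡ 40 (mod 60).
  bit 3 = 0: square 40^2 = 1600 ≡ 40 (mod 60).
Final value: 40^6 ≡ 40 (mod 60).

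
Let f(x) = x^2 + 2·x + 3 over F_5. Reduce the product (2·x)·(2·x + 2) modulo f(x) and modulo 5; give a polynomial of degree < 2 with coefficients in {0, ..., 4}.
a · b ≡ x + 3 (mod f(x))

Multiply as integer polynomials: a · b = 4·x^2 + 4·x. Reducing coefficients mod 5: a · b ≡ 4·x^2 + 4·x. Now divide by f(x) = x^2 + 2·x + 3 in F_5[x], eliminating the leading term at each step:
  leading term 4·x^2: subtract (4)·f(x) = 4·x^2 + 3·x + 2, leaving x + 3 (coefficients mod 5)
The degree is now < 2, so this is the remainder. Hence a · b ≡ x + 3 in F_5[x]/(f).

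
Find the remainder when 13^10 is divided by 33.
Use repeated squaring. Binary(10) = 1010. Walk through the bits of the exponent 10 left-to-right: at each bit after the leading one, square the running value, then multiply by 13 if the bit is 1 (always reducing mod 33):
  bit 1 = 1 (leading): start with 13.
  bit 2 = 0: square 13^2 = 169 ≡ 4 (mod 33).
  bit 3 = 1: square 4^2 = 16; bit is 1, so multiply 16·13 = 208 ≡ 10 (mod 33).
  bit 4 = 0: square 10^2 = 100 ≡ 1 (mod 33).
Final value: 13^10 ≡ 1 (mod 33).

Final answer: 1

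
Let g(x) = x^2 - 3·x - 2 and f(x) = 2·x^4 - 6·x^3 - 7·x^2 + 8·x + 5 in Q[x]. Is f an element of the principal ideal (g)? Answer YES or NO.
In Q[x] the ideal (g) consists of all multiples of g, so f ∈ (g) iff g | f, i.e. iff the remainder of f on division by g is 0. Divide f by g (g is monic, so eliminate the leading term of the running remainder at each step):
  leading term 2·x^4: subtract (2·x^2)·g(x) = 2·x^4 - 6·x^3 - 4·x^2, leaving -3·x^2 + 8·x + 5
  leading term -3·x^2: subtract (-3)·g(x) = -3·x^2 + 9·x + 6, leaving -x - 1
The remainder r(x) = -x - 1 ≠ 0 (and deg r < deg g), so g ∤ f, i.e. f ∉ (g).

Final answer: NO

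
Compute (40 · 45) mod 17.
15

Reduce the factors first: 40 ≡ 6, 45 ≡ 11 (mod 17), so 40 · 45 ≡ 6 · 11 (mod 17). 6 · 11 = 66. Dividing by 17: 66 = 3·17 + 15. So (40 · 45) mod 17 = 15.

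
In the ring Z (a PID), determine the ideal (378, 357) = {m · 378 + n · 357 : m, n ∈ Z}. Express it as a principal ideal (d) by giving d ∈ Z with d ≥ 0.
In the PID Z, (a, b) is generated by gcd(a, b). Compute gcd(378, 357) with the extended Euclidean algorithm, tracking rows (r, s, t) with s·378 + t·357 = r:
  row A: (378, 1, 0)   [1·378 + 0·357 = 378]
  row B: (357, 0, 1)   [0·378 + 1·357 = 357]
  378 = 1·357 + 21   → row C = row A − 1·row B = (21, 1, −1)   [check: 1·378 − 1·357 = 21]
  357 = 17·21 + 0   → remainder 0, stop. gcd = 21 (last nonzero row C).
So gcd(378, 357) = 21, with Bézout identity 1·378 − 1·357 = 21. Containment (⊇): the Bézout identity exhibits 21 as an element of (378, 357), giving (21) ⊆ (378, 357). Containment (⊆): since 21 | 378 and 21 | 357 (378 = 21·18, 357 = 21·17), every Z-linear combination of 378 and 357 is divisible by 21, so (378, 357) ⊆ (21). Therefore (378, 357) = (21), d = 21.

Final answer: (378, 357) = (21); d = 21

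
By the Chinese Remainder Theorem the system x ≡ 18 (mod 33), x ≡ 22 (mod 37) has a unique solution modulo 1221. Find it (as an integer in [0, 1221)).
x ≡ 1206 (mod 1221); the representative in [0, 1221) is 1206

The moduli 33, 37 are pairwise coprime, so by the CRT there is a unique solution mod 33·37 = 1221.
Solve by successive substitution. Start with x ≡ 18 (mod 33).
  Combine with x ≡ 22 (mod 37): write x = 18 + 33·t and require 18 + 33·t ≡ 22 (mod 37), i.e. 33·t ≡ 22 − 18 ≡ 4 (mod 37). Since 33^(−1) ≡ 9 (mod 37), t ≡ 9·4 ≡ 36 (mod 37). So x ≡ 18 + 33·36 = 1206 (mod 1221).
Unique solution in [0, 1221): x = 1206.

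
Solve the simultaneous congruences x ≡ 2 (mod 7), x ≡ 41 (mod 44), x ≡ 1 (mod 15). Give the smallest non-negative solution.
The moduli 7, 44, 15 are pairwise coprime, so by the CRT there is a unique solution mod 7·44·15 = 4620.
Solve by successive substitution. Start with x ≡ 2 (mod 7).
  Combine with x ≡ 41 (mod 44): write x = 2 + 7·t and require 2 + 7·t ≡ 41 (mod 44), i.e. 7·t ≡ 41 − 2 ≡ 39 (mod 44). Since 7^(−1) ≡ 19 (mod 44), t ≡ 19·39 ≡ 37 (mod 44). So x ≡ 2 + 7·37 = 261 (mod 308).
  Combine with x ≡ 1 (mod 15): write x = 261 + 308·t and require 261 + 308·t ≡ 1 (mod 15), i.e. 308·t ≡ 1 − 261 ≡ 10 (mod 15). Since 308^(−1) ≡ 2 (mod 15) (308 ≡ 8 (mod 15)), t ≡ 2·10 ≡ 5 (mod 15). So x ≡ 261 + 308·5 = 1801 (mod 4620).
Unique solution in [0, 4620): x = 1801.

Final answer: x ≡ 1801 (mod 4620); the representative in [0, 4620) is 1801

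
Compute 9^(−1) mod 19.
Apply the extended Euclidean algorithm to (19, 9), tracking rows (r, s, t) with s·19 + t·9 = r. Each division r_prev = q·r_cur + r_new produces the new row as (previous row) − q·(current row):
  row A: (19, 1, 0)   [1·19 + 0·9 = 19]
  row B: (9, 0, 1)   [0·19 + 1·9 = 9]
  19 = 2·9 + 1   → row C = row A − 2·row B = (1, 1, −2)   [check: 1·19 − 2·9 = 1]
  9 = 9·1 + 0   → remainder 0, stop. gcd = 1 (last nonzero row C).
The gcd is 1, so 9 is invertible mod 19. The last nonzero row gives 1·19 − 2·9 = 1, so t = −2. So 9^(−1) ≡ −2 ≡ 17 (mod 19). Verify: 9 · 17 = 153 ≡ 1 (mod 19). ✓

Final answer: 9^(−1) ≡ 17 (mod 19)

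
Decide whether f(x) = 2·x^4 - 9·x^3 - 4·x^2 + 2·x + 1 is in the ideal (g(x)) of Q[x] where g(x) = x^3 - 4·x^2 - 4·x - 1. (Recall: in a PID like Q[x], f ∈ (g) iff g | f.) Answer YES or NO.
In Q[x] the ideal (g) consists of all multiples of g, so f ∈ (g) iff g | f, i.e. iff the remainder of f on division by g is 0. Divide f by g (g is monic, so eliminate the leading term of the running remainder at each step):
  leading term 2·x^4: subtract (2·x)·g(x) = 2·x^4 - 8·x^3 - 8·x^2 - 2·x, leaving -x^3 + 4·x^2 + 4·x + 1
  leading term -x^3: subtract (-1)·g(x) = -x^3 + 4·x^2 + 4·x + 1, leaving 0
The remainder is 0, so f(x) = g(x) · h(x) with h(x) = 2·x - 1. Hence g | f, i.e. f ∈ (g).

Final answer: YES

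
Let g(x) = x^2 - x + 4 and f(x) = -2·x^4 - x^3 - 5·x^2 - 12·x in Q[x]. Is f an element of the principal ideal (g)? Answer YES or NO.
YES

In Q[x] the ideal (g) consists of all multiples of g, so f ∈ (g) iff g | f, i.e. iff the remainder of f on division by g is 0. Divide f by g (g is monic, so eliminate the leading term of the running remainder at each step):
  leading term -2·x^4: subtract (-2·x^2)·g(x) = -2·x^4 + 2·x^3 - 8·x^2, leaving -3·x^3 + 3·x^2 - 12·x
  leading term -3·x^3: subtract (-3·x)·g(x) = -3·x^3 + 3·x^2 - 12·x, leaving 0
The remainder is 0, so f(x) = g(x) · h(x) with h(x) = -2·x^2 - 3·x. Hence g | f, i.e. f ∈ (g).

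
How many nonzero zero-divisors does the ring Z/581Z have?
Z/581Z has 88 nonzero zero-divisors

In Z/581Z each nonzero element is either a unit (gcd with 581 is 1) or a zero-divisor (gcd > 1). The number of units is φ(581): factorise 581 = 7 · 83, so φ(581) = (7 − 1) · (83 − 1) = 6 · 82 = 492. The nonzero elements number 581 − 1 = 580. Hence the nonzero zero-divisors number 580 − 492 = 88.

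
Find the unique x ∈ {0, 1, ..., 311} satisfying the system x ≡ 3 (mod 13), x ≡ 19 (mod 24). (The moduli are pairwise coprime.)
The moduli 13, 24 are pairwise coprime, so by the CRT there is a unique solution mod 13·24 = 312.
Solve by successive substitution. Start with x ≡ 3 (mod 13).
  Combine with x ≡ 19 (mod 24): write x = 3 + 13·t and require 3 + 13·t ≡ 19 (mod 24), i.e. 13·t ≡ 19 − 3 ≡ 16 (mod 24). Since 13^(−1) ≡ 13 (mod 24), t ≡ 13·16 ≡ 16 (mod 24). So x ≡ 3 + 13·16 = 211 (mod 312).
Unique solution in [0, 312): x = 211.

Final answer: x ≡ 211 (mod 312); the representative in [0, 312) is 211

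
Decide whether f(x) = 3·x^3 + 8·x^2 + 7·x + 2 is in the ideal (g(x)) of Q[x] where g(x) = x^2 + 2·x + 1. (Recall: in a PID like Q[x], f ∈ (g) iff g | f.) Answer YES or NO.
In Q[x] the ideal (g) consists of all multiples of g, so f ∈ (g) iff g | f, i.e. iff the remainder of f on division by g is 0. Divide f by g (g is monic, so eliminate the leading term of the running remainder at each step):
  leading term 3·x^3: subtract (3·x)·g(x) = 3·x^3 + 6·x^2 + 3·x, leaving 2·x^2 + 4·x + 2
  leading term 2·x^2: subtract (2)·g(x) = 2·x^2 + 4·x + 2, leaving 0
The remainder is 0, so f(x) = g(x) · h(x) with h(x) = 3·x + 2. Hence g | f, i.e. f ∈ (g).

Final answer: YES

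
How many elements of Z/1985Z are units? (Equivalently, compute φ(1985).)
Z/1985Z has φ(1985) = 1584 units

An element a ∈ Z/1985Z is a unit iff gcd(a, 1985) = 1, so the number of units is φ(1985). φ is multiplicative, with φ(p^e) = p^e − p^(e−1). Factorise 1985 = 5 · 397. Then
  φ(1985) = (5 − 1) · (397 − 1) = 4 · 396 = 1584.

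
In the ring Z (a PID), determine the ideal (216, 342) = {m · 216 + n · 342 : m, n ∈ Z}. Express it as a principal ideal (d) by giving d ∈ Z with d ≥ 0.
In the PID Z, (a, b) is generated by gcd(a, b). Compute gcd(342, 216) with the extended Euclidean algorithm, tracking rows (r, s, t) with s·342 + t·216 = r:
  row A: (342, 1, 0)   [1·342 + 0·216 = 342]
  row B: (216, 0, 1)   [0·342 + 1·216 = 216]
  342 = 1·216 + 126   → row C = row A − 1·row B = (126, 1, −1)   [check: 1·342 − 1·216 = 126]
  216 = 1·126 + 90   → row D = row B − 1·row C = (90, −1, 2)   [check: −1·342 + 2·216 = 90]
  126 = 1·90 + 36   → row E = row C − 1·row D = (36, 2, −3)   [check: 2·342 − 3·216 = 36]
  90 = 2·36 + 18   → row F = row D − 2·row E = (18, −5, 8)   [check: −5·342 + 8·216 = 18]
  36 = 2·18 + 0   → remainder 0, stop. gcd = 18 (last nonzero row F).
So gcd(216, 342) = 18, with Bézout identity −5·342 + 8·216 = 18. Containment (⊇): the Bézout identity exhibits 18 as an element of (216, 342), giving (18) ⊆ (216, 342). Containment (⊆): since 18 | 216 and 18 | 342 (216 = 18·12, 342 = 18·19), every Z-linear combination of 216 and 342 is divisible by 18, so (216, 342) ⊆ (18). Therefore (216, 342) = (18), d = 18.

Final answer: (216, 342) = (18); d = 18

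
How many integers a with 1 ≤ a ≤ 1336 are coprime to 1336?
664

The number of a ∈ {1, ..., 1336} with gcd(a, 1336) = 1 is by definition Euler's totient φ(1336). φ is multiplicative, with φ(p^e) = p^e − p^(e−1). Factorise 1336 = 2^3 · 167. Then
  φ(1336) = (2^3 − 2^2) · (167 − 1) = 4 · 166 = 664.
So there are 664 such integers.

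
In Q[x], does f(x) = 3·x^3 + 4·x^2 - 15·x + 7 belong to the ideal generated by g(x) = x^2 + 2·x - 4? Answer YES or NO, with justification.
NO

In Q[x] the ideal (g) consists of all multiples of g, so f ∈ (g) iff g | f, i.e. iff the remainder of f on division by g is 0. Divide f by g (g is monic, so eliminate the leading term of the running remainder at each step):
  leading term 3·x^3: subtract (3·x)·g(x) = 3·x^3 + 6·x^2 - 12·x, leaving -2·x^2 - 3·x + 7
  leading term -2·x^2: subtract (-2)·g(x) = -2·x^2 - 4·x + 8, leaving x - 1
The remainder r(x) = x - 1 ≠ 0 (and deg r < deg g), so g ∤ f, i.e. f ∉ (g).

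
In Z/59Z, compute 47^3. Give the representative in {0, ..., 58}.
Use repeated squaring. Binary(3) = 11. Walk through the bits of the exponent 3 left-to-right: at each bit after the leading one, square the running value, then multiply by 47 if the bit is 1 (always reducing mod 59):
  bit 1 = 1 (leading): start with 47.
  bit 2 = 1: square 47^2 = 2209 ≡ 26; bit is 1, so multiply 26·47 = 1222 ≡ 42 (mod 59).
Final value: 47^3 ≡ 42 (mod 59).

Final answer: 42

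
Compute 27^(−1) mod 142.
27^(−1) ≡ 121 (mod 142)

Apply the extended Euclidean algorithm to (142, 27), tracking rows (r, s, t) with s·142 + t·27 = r. Each division r_prev = q·r_cur + r_new produces the new row as (previous row) − q·(current row):
  row A: (142, 1, 0)   [1·142 + 0·27 = 142]
  row B: (27, 0, 1)   [0·142 + 1·27 = 27]
  142 = 5·27 + 7   → row C = row A − 5·row B = (7, 1, −5)   [check: 1·142 − 5·27 = 7]
  27 = 3·7 + 6   → row D = row B − 3·row C = (6, −3, 16)   [check: −3·142 + 16·27 = 6]
  7 = 1·6 + 1   → row E = row C − 1·row D = (1, 4, −21)   [check: 4·142 − 21·27 = 1]
  6 = 6·1 + 0   → remainder 0, stop. gcd = 1 (last nonzero row E).
The gcd is 1, so 27 is invertible mod 142. The last nonzero row gives 4·142 − 21·27 = 1, so t = −21. So 27^(−1) ≡ −21 ≡ 121 (mod 142). Verify: 27 · 121 = 3267 ≡ 1 (mod 142). ✓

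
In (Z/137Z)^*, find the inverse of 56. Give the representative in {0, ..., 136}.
56^(−1) ≡ 115 (mod 137)

Apply the extended Euclidean algorithm to (137, 56), tracking rows (r, s, t) with s·137 + t·56 = r. Each division r_prev = q·r_cur + r_new produces the new row as (previous row) − q·(current row):
  row A: (137, 1, 0)   [1·137 + 0·56 = 137]
  row B: (56, 0, 1)   [0·137 + 1·56 = 56]
  137 = 2·56 + 25   → row C = row A − 2·row B = (25, 1, −2)   [check: 1·137 − 2·56 = 25]
  56 = 2·25 + 6   → row D = row B − 2·row C = (6, −2, 5)   [check: −2·137 + 5·56 = 6]
  25 = 4·6 + 1   → row E = row C − 4·row D = (1, 9, −22)   [check: 9·137 − 22·56 = 1]
  6 = 6·1 + 0   → remainder 0, stop. gcd = 1 (last nonzero row E).
The gcd is 1, so 56 is invertible mod 137. The last nonzero row gives 9·137 − 22·56 = 1, so t = −22. So 56^(−1) ≡ −22 ≡ 115 (mod 137). Verify: 56 · 115 = 6440 ≡ 1 (mod 137). ✓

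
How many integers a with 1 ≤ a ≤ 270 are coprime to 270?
The number of a ∈ {1, ..., 270} with gcd(a, 270) = 1 is by definition Euler's totient φ(270). φ is multiplicative, with φ(p^e) = p^e − p^(e−1). Factorise 270 = 2 · 3^3 · 5. Then
  φ(270) = (2 − 1) · (3^3 − 3^2) · (5 − 1) = 1 · 18 · 4 = 72.
So there are 72 such integers.

Final answer: 72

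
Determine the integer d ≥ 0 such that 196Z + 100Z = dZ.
(196, 100) = (4); d = 4

In the PID Z, (a, b) is generated by gcd(a, b). Compute gcd(196, 100) with the extended Euclidean algorithm, tracking rows (r, s, t) with s·196 + t·100 = r:
  row A: (196, 1, 0)   [1·196 + 0·100 = 196]
  row B: (100, 0, 1)   [0·196 + 1·100 = 100]
  196 = 1·100 + 96   → row C = row A − 1·row B = (96, 1, −1)   [check: 1·196 − 1·100 = 96]
  100 = 1·96 + 4   → row D = row B − 1·row C = (4, −1, 2)   [check: −1·196 + 2·100 = 4]
  96 = 24·4 + 0   → remainder 0, stop. gcd = 4 (last nonzero row D).
So gcd(196, 100) = 4, with Bézout identity −1·196 + 2·100 = 4. Containment (⊇): the Bézout identity exhibits 4 as an element of (196, 100), giving (4) ⊆ (196, 100). Containment (⊆): since 4 | 196 and 4 | 100 (196 = 4·49, 100 = 4·25), every Z-linear combination of 196 and 100 is divisible by 4, so (196, 100) ⊆ (4). Therefore (196, 100) = (4), d = 4.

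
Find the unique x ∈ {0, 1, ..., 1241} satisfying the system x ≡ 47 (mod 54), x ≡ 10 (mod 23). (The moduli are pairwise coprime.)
x ≡ 263 (mod 1242); the representative in [0, 1242) is 263

The moduli 54, 23 are pairwise coprime, so by the CRT there is a unique solution mod 54·23 = 1242.
Solve by successive substitution. Start with x ≡ 47 (mod 54).
  Combine with x ≡ 10 (mod 23): write x = 47 + 54·t and require 47 + 54·t ≡ 10 (mod 23), i.e. 54·t ≡ 10 − 47 ≡ 9 (mod 23). Since 54^(−1) ≡ 3 (mod 23) (54 ≡ 8 (mod 23)), t ≡ 3·9 ≡ 4 (mod 23). So x ≡ 47 + 54·4 = 263 (mod 1242).
Unique solution in [0, 1242): x = 263.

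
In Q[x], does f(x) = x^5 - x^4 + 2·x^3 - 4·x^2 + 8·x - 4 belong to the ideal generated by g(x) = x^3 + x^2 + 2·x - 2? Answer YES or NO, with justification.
YES

In Q[x] the ideal (g) consists of all multiples of g, so f ∈ (g) iff g | f, i.e. iff the remainder of f on division by g is 0. Divide f by g (g is monic, so eliminate the leading term of the running remainder at each step):
  leading term x^5: subtract (x^2)·g(x) = x^5 + x^4 + 2·x^3 - 2·x^2, leaving -2·x^4 - 2·x^2 + 8·x - 4
  leading term -2·x^4: subtract (-2·x)·g(x) = -2·x^4 - 2·x^3 - 4·x^2 + 4·x, leaving 2·x^3 + 2·x^2 + 4·x - 4
  leading term 2·x^3: subtract (2)·g(x) = 2·x^3 + 2·x^2 + 4·x - 4, leaving 0
The remainder is 0, so f(x) = g(x) · h(x) with h(x) = x^2 - 2·x + 2. Hence g | f, i.e. f ∈ (g).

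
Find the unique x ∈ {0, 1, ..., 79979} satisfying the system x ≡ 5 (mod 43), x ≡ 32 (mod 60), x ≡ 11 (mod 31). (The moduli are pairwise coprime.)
The moduli 43, 60, 31 are pairwise coprime, so by the CRT there is a unique solution mod 43·60·31 = 79980.
Solve by successive substitution. Start with x ≡ 5 (mod 43).
  Combine with x ≡ 32 (mod 60): write x = 5 + 43·t and require 5 + 43·t ≡ 32 (mod 60), i.e. 43·t ≡ 32 − 5 ≡ 27 (mod 60). Since 43^(−1) ≡ 7 (mod 60), t ≡ 7·27 ≡ 9 (mod 60). So x ≡ 5 + 43·9 = 392 (mod 2580).
  Combine with x ≡ 11 (mod 31): write x = 392 + 2580·t and require 392 + 2580·t ≡ 11 (mod 31), i.e. 2580·t ≡ 11 − 392 ≡ 22 (mod 31). Since 2580^(−1) ≡ 9 (mod 31) (2580 ≡ 7 (mod 31)), t ≡ 9·22 ≡ 12 (mod 31). So x ≡ 392 + 2580·12 = 31352 (mod 79980).
Unique solution in [0, 79980): x = 31352.

Final answer: x ≡ 31352 (mod 79980); the representative in [0, 79980) is 31352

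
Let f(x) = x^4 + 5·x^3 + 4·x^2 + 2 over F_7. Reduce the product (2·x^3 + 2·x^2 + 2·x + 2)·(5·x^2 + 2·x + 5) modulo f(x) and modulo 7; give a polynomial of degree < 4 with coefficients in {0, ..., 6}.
a · b ≡ 3·x^3 + x + 5 (mod f(x))

Multiply as integer polynomials: a · b = 10·x^5 + 14·x^4 + 24·x^3 + 24·x^2 + 14·x + 10. Reducing coefficients mod 7: a · b ≡ 3·x^5 + 3·x^3 + 3·x^2 + 3. Now divide by f(x) = x^4 + 5·x^3 + 4·x^2 + 2 in F_7[x], eliminating the leading term at each step:
  leading term 3·x^5: subtract (3·x)·f(x) = 3·x^5 + x^4 + 5·x^3 + 6·x, leaving 6·x^4 + 5·x^3 + 3·x^2 + x + 3 (coefficients mod 7)
  leading term 6·x^4: subtract (6)·f(x) = 6·x^4 + 2·x^3 + 3·x^2 + 5, leaving 3·x^3 + x + 5 (coefficients mod 7)
The degree is now < 4, so this is the remainder. Hence a · b ≡ 3·x^3 + x + 5 in F_7[x]/(f).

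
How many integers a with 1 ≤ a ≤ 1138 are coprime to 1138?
The number of a ∈ {1, ..., 1138} with gcd(a, 1138) = 1 is by definition Euler's totient φ(1138). φ is multiplicative, with φ(p^e) = p^e − p^(e−1). Factorise 1138 = 2 · 569. Then
  φ(1138) = (2 − 1) · (569 − 1) = 1 · 568 = 568.
So there are 568 such integers.

Final answer: 568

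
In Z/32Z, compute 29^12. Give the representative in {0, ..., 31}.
Use repeated squaring. Binary(12) = 1100. Walk through the bits of the exponent 12 left-to-right: at each bit after the leading one, square the running value, then multiply by 29 if the bit is 1 (always reducing mod 32):
  bit 1 = 1 (leading): start with 29.
  bit 2 = 1: square 29^2 = 841 ≡ 9; bit is 1, so multiply 9·29 = 261 ≡ 5 (mod 32).
  bit 3 = 0: square 5^2 = 25 (mod 32).
  bit 4 = 0: square 25^2 = 625 ≡ 17 (mod 32).
Final value: 29^12 ≡ 17 (mod 32).

Final answer: 17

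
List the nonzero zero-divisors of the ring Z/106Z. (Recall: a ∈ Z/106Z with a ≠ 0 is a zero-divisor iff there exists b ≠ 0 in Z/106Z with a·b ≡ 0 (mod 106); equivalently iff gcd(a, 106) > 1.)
An element a ∈ Z/106Z (with a ≠ 0) is a zero-divisor iff gcd(a, 106) > 1 (because a is a unit precisely when gcd(a, n) = 1, and in Z/nZ every nonzero, non-unit element is a zero-divisor). Scan a = 1, ..., 105 and keep those with gcd(a, 106) > 1:
  gcd(2, 106) = 2, gcd(4, 106) = 2, gcd(6, 106) = 2, gcd(8, 106) = 2, gcd(10, 106) = 2, gcd(12, 106) = 2, gcd(14, 106) = 2, gcd(16, 106) = 2, gcd(18, 106) = 2, gcd(20, 106) = 2, gcd(22, 106) = 2, gcd(24, 106) = 2, gcd(26, 106) = 2, gcd(28, 106) = 2, gcd(30, 106) = 2, gcd(32, 106) = 2, gcd(34, 106) = 2, gcd(36, 106) = 2, gcd(38, 106) = 2, gcd(40, 106) = 2, gcd(42, 106) = 2, gcd(44, 106) = 2, gcd(46, 106) = 2, gcd(48, 106) = 2, gcd(50, 106) = 2, gcd(52, 106) = 2, gcd(53, 106) = 53, gcd(54, 106) = 2, gcd(56, 106) = 2, gcd(58, 106) = 2, gcd(60, 106) = 2, gcd(62, 106) = 2, gcd(64, 106) = 2, gcd(66, 106) = 2, gcd(68, 106) = 2, gcd(70, 106) = 2, gcd(72, 106) = 2, gcd(74, 106) = 2, gcd(76, 106) = 2, gcd(78, 106) = 2, gcd(80, 106) = 2, gcd(82, 106) = 2, gcd(84, 106) = 2, gcd(86, 106) = 2, gcd(88, 106) = 2, gcd(90, 106) = 2, gcd(92, 106) = 2, gcd(94, 106) = 2, gcd(96, 106) = 2, gcd(98, 106) = 2, gcd(100, 106) = 2, gcd(102, 106) = 2, gcd(104, 106) = 2.
All other a ∈ {1, ..., 105} have gcd(a, 106) = 1 and are units. So the nonzero zero-divisors are exactly the 53 values of a appearing in this scan.

Final answer: nonzero zero-divisors of Z/106Z = {2, 4, 6, 8, 10, 12, 14, 16, 18, 20, 22, 24, 26, 28, 30, 32, 34, 36, 38, 40, 42, 44, 46, 48, 50, 52, 53, 54, 56, 58, 60, 62, 64, 66, 68, 70, 72, 74, 76, 78, 80, 82, 84, 86, 88, 90, 92, 94, 96, 98, 100, 102, 104}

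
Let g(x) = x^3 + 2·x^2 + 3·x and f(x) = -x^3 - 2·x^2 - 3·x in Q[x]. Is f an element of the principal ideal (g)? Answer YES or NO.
YES

In Q[x] the ideal (g) consists of all multiples of g, so f ∈ (g) iff g | f, i.e. iff the remainder of f on division by g is 0. Divide f by g (g is monic, so eliminate the leading term of the running remainder at each step):
  leading term -x^3: subtract (-1)·g(x) = -x^3 - 2·x^2 - 3·x, leaving 0
The remainder is 0, so f(x) = g(x) · h(x) with h(x) = -1. Hence g | f, i.e. f ∈ (g).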